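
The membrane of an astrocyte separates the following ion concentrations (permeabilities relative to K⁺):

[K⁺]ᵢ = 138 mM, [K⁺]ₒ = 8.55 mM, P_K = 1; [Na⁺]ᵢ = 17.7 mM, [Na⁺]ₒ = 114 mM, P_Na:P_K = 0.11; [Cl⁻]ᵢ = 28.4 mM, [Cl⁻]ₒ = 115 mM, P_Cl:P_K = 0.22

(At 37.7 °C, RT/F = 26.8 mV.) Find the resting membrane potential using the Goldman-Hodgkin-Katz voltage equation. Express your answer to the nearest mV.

-48 mV

Vm = 26.8 · ln[(Σ P·[cation]ₒ + Σ P·[anion]ᵢ) / (Σ P·[cation]ᵢ + Σ P·[anion]ₒ)]
Numerator = 1×8.55 + 0.11×114 + 0.22×28.4 = 27.34
Denominator = 1×138 + 0.11×17.7 + 0.22×115 = 165.2
Vm = 26.8 · ln(0.16544) = 26.8 × (-1.7992) = -48.22 mV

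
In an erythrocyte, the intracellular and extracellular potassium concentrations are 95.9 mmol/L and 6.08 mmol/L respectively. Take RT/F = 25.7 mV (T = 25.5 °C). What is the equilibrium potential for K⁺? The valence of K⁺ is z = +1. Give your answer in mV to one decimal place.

-70.9 mV

E = (25.7/z) · ln([K⁺]_out/[K⁺]_in) with z = +1.
= (25.7/1) · ln(6.08/95.9) = 25.70 · ln(0.0634)
= 25.70 · (-2.7583) = -70.89 mV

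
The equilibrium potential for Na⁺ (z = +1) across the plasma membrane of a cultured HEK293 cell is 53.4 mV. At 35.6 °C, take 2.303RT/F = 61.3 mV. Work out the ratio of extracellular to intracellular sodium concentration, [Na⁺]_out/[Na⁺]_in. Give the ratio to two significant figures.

log₁₀([out]/[in]) = E·z/(61.3) = 53.4 × 1 / 61.3 = 0.8711
[out]/[in] = 10^(0.8711) = 7.432

7.4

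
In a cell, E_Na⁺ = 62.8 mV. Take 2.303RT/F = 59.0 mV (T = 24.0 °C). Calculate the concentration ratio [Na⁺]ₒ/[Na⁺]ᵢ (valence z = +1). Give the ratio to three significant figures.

log₁₀([out]/[in]) = E·z/(59.0) = 62.8 × 1 / 59.0 = 1.0644
[out]/[in] = 10^(1.0644) = 11.6

11.6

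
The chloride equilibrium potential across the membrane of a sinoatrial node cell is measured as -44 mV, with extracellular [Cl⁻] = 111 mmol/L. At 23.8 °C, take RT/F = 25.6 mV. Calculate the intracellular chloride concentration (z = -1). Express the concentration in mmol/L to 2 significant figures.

Nernst: E = (25.6/-1) · ln([out]/[in]), so ln([out]/[in]) = -44.0 × -1 / 25.6 = 1.7188.
[out]/[in] = e^(1.7188) = 5.578.
[in] = 111 / 5.578 = 19.9 mmol/L.

20 mmol/L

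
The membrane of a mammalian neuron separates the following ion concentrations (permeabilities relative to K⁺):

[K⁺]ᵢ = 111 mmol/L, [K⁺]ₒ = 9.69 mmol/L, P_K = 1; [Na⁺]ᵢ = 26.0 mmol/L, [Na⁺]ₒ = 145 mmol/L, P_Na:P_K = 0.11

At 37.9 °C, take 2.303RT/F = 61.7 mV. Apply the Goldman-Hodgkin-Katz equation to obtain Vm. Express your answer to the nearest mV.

Vm = 61.7 · log₁₀[(Σ P·[cation]ₒ + Σ P·[anion]ᵢ) / (Σ P·[cation]ᵢ + Σ P·[anion]ₒ)]
Numerator = 1×9.69 + 0.11×145 = 25.64
Denominator = 1×111 + 0.11×26.0 = 113.9
Vm = 61.7 · log₁₀(0.22519) = 61.7 × (-0.6475) = -39.95 mV

-40 mV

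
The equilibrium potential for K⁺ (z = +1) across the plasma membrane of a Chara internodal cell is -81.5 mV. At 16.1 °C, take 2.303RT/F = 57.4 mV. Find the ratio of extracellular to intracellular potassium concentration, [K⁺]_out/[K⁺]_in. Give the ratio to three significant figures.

log₁₀([out]/[in]) = E·z/(57.4) = -81.5 × 1 / 57.4 = -1.4199
[out]/[in] = 10^(-1.4199) = 0.03803

0.0380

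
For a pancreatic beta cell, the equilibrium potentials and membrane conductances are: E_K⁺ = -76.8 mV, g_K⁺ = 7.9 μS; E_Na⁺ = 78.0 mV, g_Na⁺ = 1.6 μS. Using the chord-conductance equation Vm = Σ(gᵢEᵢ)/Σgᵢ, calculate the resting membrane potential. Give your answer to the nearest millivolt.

-51 mV

Σ gᵢEᵢ = 7.9·(-76.8) + 1.6·(78.0) = -481.92
Σ gᵢ = 7.9 + 1.6 = 9.5
Vm = -481.92 / 9.5 = -50.73 mV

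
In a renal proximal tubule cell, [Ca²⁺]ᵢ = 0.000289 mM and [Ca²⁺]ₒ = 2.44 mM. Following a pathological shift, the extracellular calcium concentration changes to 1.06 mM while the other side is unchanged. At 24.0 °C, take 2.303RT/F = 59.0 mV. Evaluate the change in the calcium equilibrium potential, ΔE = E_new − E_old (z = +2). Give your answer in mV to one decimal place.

-10.7 mV

E_old = (59.0/2)·log₁₀(2.44/0.000289) = 115.83 mV
E_new = (59.0/2)·log₁₀(1.06/0.000289) = 105.15 mV
ΔE = 105.15 − (115.83) = -10.68 mV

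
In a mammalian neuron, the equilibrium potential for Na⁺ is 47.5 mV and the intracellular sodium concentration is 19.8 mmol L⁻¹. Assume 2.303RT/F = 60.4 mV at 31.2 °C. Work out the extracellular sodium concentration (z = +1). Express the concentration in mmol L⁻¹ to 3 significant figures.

121 mmol L⁻¹

Nernst: E = (60.4/1) · log₁₀([out]/[in]), so log₁₀([out]/[in]) = 47.5 × 1 / 60.4 = 0.7864.
[out]/[in] = 10^(0.7864) = 6.115.
[out] = 6.115 × 19.8 = 121.1 mmol L⁻¹.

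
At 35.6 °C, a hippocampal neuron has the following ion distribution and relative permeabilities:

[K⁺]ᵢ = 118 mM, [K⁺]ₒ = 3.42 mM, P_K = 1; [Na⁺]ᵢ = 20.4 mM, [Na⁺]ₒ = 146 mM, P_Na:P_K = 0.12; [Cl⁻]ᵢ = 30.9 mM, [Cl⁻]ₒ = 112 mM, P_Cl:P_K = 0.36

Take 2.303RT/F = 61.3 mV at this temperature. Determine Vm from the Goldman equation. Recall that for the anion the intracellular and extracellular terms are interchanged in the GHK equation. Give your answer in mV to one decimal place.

-42.9 mV

Vm = 61.3 · log₁₀[(Σ P·[cation]ₒ + Σ P·[anion]ᵢ) / (Σ P·[cation]ᵢ + Σ P·[anion]ₒ)]
Numerator = 1×3.42 + 0.12×146 + 0.36×30.9 = 32.06
Denominator = 1×118 + 0.12×20.4 + 0.36×112 = 160.8
Vm = 61.3 · log₁₀(0.19944) = 61.3 × (-0.7002) = -42.92 mV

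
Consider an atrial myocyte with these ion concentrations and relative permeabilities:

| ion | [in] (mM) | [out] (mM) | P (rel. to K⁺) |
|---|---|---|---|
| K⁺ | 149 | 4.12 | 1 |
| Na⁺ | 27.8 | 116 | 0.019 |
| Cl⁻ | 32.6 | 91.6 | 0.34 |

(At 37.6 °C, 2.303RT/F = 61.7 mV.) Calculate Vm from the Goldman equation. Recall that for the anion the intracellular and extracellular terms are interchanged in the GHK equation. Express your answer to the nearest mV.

Vm = 61.7 · log₁₀[(Σ P·[cation]ₒ + Σ P·[anion]ᵢ) / (Σ P·[cation]ᵢ + Σ P·[anion]ₒ)]
Numerator = 1×4.12 + 0.019×116 + 0.34×32.6 = 17.41
Denominator = 1×149 + 0.019×27.8 + 0.34×91.6 = 180.7
Vm = 61.7 · log₁₀(0.096351) = 61.7 × (-1.0161) = -62.70 mV

-63 mV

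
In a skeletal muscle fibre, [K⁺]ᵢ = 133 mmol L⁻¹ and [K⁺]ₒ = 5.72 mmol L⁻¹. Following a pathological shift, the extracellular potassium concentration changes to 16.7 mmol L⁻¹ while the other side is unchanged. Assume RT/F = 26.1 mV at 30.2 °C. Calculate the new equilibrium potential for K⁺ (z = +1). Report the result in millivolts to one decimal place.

After the shift: [K⁺]_out = 16.7, [K⁺]_in = 133 mmol L⁻¹.
E_new = (26.1/1)·ln(16.7/133) = 26.10 · (-2.0749) = -54.16 mV

-54.2 mV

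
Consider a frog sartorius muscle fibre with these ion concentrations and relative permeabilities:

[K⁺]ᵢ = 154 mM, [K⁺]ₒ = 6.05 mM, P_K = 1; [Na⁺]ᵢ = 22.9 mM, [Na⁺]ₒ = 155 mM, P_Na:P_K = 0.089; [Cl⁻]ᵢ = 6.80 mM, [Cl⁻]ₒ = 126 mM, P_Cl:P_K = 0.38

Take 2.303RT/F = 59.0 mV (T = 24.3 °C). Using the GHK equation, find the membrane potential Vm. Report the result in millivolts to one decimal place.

Vm = 59.0 · log₁₀[(Σ P·[cation]ₒ + Σ P·[anion]ᵢ) / (Σ P·[cation]ᵢ + Σ P·[anion]ₒ)]
Numerator = 1×6.05 + 0.089×155 + 0.38×6.80 = 22.43
Denominator = 1×154 + 0.089×22.9 + 0.38×126 = 203.9
Vm = 59.0 · log₁₀(0.10999) = 59.0 × (-0.9586) = -56.56 mV

-56.6 mV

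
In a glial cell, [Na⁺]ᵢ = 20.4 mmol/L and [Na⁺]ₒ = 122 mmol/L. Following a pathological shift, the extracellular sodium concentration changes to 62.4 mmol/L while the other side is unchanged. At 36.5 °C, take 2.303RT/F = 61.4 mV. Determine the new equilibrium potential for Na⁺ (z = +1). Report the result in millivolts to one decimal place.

After the shift: [Na⁺]_out = 62.4, [Na⁺]_in = 20.4 mmol/L.
E_new = (61.4/1)·log₁₀(62.4/20.4) = 61.40 · (0.4856) = 29.81 mV

29.8 mV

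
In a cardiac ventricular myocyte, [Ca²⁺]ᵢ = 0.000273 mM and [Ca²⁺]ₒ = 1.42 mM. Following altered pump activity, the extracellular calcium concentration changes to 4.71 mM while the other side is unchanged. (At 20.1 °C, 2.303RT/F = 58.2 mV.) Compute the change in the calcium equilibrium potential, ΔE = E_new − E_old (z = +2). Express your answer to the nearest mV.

15 mV

E_old = (58.2/2)·log₁₀(1.42/0.000273) = 108.14 mV
E_new = (58.2/2)·log₁₀(4.71/0.000273) = 123.29 mV
ΔE = 123.29 − (108.14) = 15.15 mV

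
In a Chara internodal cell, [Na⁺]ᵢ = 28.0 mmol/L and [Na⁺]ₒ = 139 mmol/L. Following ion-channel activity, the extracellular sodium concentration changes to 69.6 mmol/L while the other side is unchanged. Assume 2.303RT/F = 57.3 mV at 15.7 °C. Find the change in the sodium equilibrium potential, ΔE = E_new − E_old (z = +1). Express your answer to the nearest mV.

-17 mV

E_old = (57.3/1)·log₁₀(139/28.0) = 39.87 mV
E_new = (57.3/1)·log₁₀(69.6/28.0) = 22.66 mV
ΔE = 22.66 − (39.87) = -17.21 mV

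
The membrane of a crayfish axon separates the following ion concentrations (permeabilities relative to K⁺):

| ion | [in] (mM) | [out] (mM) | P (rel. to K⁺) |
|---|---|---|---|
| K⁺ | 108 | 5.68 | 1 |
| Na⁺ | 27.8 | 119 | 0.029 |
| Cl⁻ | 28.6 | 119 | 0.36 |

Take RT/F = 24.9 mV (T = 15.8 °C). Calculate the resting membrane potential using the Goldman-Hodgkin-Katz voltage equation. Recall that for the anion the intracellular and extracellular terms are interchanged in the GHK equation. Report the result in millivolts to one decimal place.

Vm = 24.9 · ln[(Σ P·[cation]ₒ + Σ P·[anion]ᵢ) / (Σ P·[cation]ᵢ + Σ P·[anion]ₒ)]
Numerator = 1×5.68 + 0.029×119 + 0.36×28.6 = 19.43
Denominator = 1×108 + 0.029×27.8 + 0.36×119 = 151.6
Vm = 24.9 · ln(0.12811) = 24.9 × (-2.0549) = -51.17 mV

-51.2 mV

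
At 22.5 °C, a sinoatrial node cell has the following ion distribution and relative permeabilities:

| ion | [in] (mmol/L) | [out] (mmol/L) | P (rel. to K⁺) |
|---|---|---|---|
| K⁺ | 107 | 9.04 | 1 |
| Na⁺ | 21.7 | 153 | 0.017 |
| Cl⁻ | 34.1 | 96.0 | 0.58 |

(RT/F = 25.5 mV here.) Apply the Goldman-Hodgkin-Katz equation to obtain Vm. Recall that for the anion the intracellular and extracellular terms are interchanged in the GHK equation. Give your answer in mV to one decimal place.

-42.0 mV

Vm = 25.5 · ln[(Σ P·[cation]ₒ + Σ P·[anion]ᵢ) / (Σ P·[cation]ᵢ + Σ P·[anion]ₒ)]
Numerator = 1×9.04 + 0.017×153 + 0.58×34.1 = 31.42
Denominator = 1×107 + 0.017×21.7 + 0.58×96.0 = 163
Vm = 25.5 · ln(0.1927) = 25.5 × (-1.6466) = -41.99 mV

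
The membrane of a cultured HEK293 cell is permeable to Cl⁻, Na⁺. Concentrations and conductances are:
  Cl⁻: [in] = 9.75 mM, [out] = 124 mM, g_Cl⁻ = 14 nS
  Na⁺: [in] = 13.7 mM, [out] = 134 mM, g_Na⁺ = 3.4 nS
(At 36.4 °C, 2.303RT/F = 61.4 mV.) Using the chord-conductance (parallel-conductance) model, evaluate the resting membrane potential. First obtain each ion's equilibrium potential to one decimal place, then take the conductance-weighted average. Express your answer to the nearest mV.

-43 mV

E_Cl⁻ = (61.4/-1)·log₁₀(124/9.75) = -67.8 mV
E_Na⁺ = (61.4/1)·log₁₀(134/13.7) = 60.8 mV
Vm = (Σ gᵢEᵢ)/(Σ gᵢ) = (14·-67.8 + 3.4·60.8) / (14 + 3.4)
= -742.48 / 17.4 = -42.67 mV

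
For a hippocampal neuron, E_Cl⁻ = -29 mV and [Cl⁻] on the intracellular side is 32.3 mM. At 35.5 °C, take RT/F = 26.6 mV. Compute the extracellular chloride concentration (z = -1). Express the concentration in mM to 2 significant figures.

96 mM

Nernst: E = (26.6/-1) · ln([out]/[in]), so ln([out]/[in]) = -29.0 × -1 / 26.6 = 1.0902.
[out]/[in] = e^(1.0902) = 2.975.
[out] = 2.975 × 32.3 = 96.09 mM.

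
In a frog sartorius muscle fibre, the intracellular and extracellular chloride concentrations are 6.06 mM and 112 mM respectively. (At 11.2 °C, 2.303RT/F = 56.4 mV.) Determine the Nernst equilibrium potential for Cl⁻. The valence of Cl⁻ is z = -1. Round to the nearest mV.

E = (56.4/z) · log₁₀([Cl⁻]_out/[Cl⁻]_in) with z = -1.
For an anion, dividing by z = -1 reverses the sign.
= (56.4/-1) · log₁₀(112/6.06) = -56.40 · log₁₀(18.48)
= -56.40 · (1.2667) = -71.44 mV

-71 mV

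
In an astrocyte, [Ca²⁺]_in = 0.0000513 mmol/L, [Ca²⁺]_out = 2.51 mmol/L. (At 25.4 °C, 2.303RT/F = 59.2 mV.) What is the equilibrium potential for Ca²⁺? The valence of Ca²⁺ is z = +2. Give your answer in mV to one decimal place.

E = (59.2/z) · log₁₀([Ca²⁺]_out/[Ca²⁺]_in) with z = +2.
= (59.2/2) · log₁₀(2.51/0.0000513) = 29.60 · log₁₀(4.893e+04)
= 29.60 · (4.6896) = 138.81 mV

138.8 mV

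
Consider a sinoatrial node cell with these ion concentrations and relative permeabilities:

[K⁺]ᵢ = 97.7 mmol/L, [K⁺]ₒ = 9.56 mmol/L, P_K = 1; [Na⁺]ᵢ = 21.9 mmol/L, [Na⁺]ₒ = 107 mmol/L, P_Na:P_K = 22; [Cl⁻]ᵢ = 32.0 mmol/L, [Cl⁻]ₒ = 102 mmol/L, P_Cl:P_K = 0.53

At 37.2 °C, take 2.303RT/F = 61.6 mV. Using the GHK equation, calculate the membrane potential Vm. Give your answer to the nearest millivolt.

Vm = 61.6 · log₁₀[(Σ P·[cation]ₒ + Σ P·[anion]ᵢ) / (Σ P·[cation]ᵢ + Σ P·[anion]ₒ)]
Numerator = 1×9.56 + 22×107 + 0.53×32.0 = 2381
Denominator = 1×97.7 + 22×21.9 + 0.53×102 = 633.6
Vm = 61.6 · log₁₀(3.7574) = 61.6 × (0.5749) = 35.41 mV

35 mV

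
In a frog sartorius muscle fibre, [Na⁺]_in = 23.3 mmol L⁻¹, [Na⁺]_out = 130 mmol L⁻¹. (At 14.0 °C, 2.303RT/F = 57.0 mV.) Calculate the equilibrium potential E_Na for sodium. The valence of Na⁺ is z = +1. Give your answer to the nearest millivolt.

43 mV

E = (57.0/z) · log₁₀([Na⁺]_out/[Na⁺]_in) with z = +1.
= (57.0/1) · log₁₀(130/23.3) = 57.00 · log₁₀(5.579)
= 57.00 · (0.7466) = 42.56 mV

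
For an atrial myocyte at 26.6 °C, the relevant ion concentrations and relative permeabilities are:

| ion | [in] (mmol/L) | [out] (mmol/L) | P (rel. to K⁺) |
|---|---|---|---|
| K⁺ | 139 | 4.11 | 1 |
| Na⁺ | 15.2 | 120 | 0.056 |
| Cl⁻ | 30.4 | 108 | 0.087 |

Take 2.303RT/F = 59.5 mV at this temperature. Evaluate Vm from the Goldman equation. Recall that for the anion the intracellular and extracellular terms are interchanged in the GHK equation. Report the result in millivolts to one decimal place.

Vm = 59.5 · log₁₀[(Σ P·[cation]ₒ + Σ P·[anion]ᵢ) / (Σ P·[cation]ᵢ + Σ P·[anion]ₒ)]
Numerator = 1×4.11 + 0.056×120 + 0.087×30.4 = 13.47
Denominator = 1×139 + 0.056×15.2 + 0.087×108 = 149.2
Vm = 59.5 · log₁₀(0.090285) = 59.5 × (-1.0444) = -62.14 mV

-62.1 mV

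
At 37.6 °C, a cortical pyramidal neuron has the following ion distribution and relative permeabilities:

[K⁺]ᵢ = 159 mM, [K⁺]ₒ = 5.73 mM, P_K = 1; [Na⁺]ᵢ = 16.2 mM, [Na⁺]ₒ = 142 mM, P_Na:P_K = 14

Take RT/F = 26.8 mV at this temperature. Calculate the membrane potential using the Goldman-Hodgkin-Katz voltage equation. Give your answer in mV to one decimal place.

Vm = 26.8 · ln[(Σ P·[cation]ₒ + Σ P·[anion]ᵢ) / (Σ P·[cation]ᵢ + Σ P·[anion]ₒ)]
Numerator = 1×5.73 + 14×142 = 1994
Denominator = 1×159 + 14×16.2 = 385.8
Vm = 26.8 · ln(5.1678) = 26.8 × (1.6424) = 44.02 mV

44.0 mV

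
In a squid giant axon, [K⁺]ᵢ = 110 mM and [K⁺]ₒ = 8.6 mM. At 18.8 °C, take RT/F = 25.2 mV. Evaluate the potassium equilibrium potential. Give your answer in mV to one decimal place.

E = (25.2/z) · ln([K⁺]_out/[K⁺]_in) with z = +1.
= (25.2/1) · ln(8.6/110) = 25.20 · ln(0.07818)
= 25.20 · (-2.5487) = -64.23 mV

-64.2 mV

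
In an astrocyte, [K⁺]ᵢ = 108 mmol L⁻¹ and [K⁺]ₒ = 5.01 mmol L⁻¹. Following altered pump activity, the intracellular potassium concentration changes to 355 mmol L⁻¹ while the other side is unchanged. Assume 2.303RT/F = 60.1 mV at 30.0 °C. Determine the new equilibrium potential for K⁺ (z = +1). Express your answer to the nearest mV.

After the shift: [K⁺]_out = 5.01, [K⁺]_in = 355 mmol L⁻¹.
E_new = (60.1/1)·log₁₀(5.01/355) = 60.10 · (-1.8504) = -111.21 mV

-111 mV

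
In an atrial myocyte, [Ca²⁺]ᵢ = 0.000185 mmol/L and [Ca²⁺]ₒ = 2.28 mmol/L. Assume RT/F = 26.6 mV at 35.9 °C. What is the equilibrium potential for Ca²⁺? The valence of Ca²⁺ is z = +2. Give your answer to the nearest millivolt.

E = (26.6/z) · ln([Ca²⁺]_out/[Ca²⁺]_in) with z = +2.
= (26.6/2) · ln(2.28/0.000185) = 13.30 · ln(1.232e+04)
= 13.30 · (9.4193) = 125.28 mV

125 mV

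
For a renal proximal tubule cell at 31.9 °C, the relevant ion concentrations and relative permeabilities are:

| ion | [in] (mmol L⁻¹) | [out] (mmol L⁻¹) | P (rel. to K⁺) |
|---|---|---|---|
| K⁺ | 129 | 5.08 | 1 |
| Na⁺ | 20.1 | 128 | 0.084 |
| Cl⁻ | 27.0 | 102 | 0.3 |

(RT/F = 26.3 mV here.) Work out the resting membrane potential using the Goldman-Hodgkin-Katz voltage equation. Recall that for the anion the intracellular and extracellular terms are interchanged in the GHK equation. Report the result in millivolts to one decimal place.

-50.2 mV

Vm = 26.3 · ln[(Σ P·[cation]ₒ + Σ P·[anion]ᵢ) / (Σ P·[cation]ᵢ + Σ P·[anion]ₒ)]
Numerator = 1×5.08 + 0.084×128 + 0.3×27.0 = 23.93
Denominator = 1×129 + 0.084×20.1 + 0.3×102 = 161.3
Vm = 26.3 · ln(0.14838) = 26.3 × (-1.9080) = -50.18 mV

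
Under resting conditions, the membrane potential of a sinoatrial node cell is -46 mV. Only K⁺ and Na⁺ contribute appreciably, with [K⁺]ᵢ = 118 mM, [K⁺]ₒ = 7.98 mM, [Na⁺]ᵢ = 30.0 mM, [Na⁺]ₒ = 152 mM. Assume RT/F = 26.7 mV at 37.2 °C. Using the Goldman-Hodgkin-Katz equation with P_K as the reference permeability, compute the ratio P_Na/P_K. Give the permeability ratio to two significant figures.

0.089

Let α = P_Na/P_K. GHK: Vm = 26.7·ln[(Kₒ + α·Naₒ)/(Kᵢ + α·Naᵢ)].
e^(Vm/26.7) = e^(-46.0/26.7) = 0.17856
So 0.17856·(Kᵢ + α·Naᵢ) = Kₒ + α·Naₒ → α = (0.17856·118.0 − 7.98) / (152.0 − 0.17856·30.0)
α = (21.07 − 7.98) / (152.0 − 5.357) = 13.09/146.6 = 0.08926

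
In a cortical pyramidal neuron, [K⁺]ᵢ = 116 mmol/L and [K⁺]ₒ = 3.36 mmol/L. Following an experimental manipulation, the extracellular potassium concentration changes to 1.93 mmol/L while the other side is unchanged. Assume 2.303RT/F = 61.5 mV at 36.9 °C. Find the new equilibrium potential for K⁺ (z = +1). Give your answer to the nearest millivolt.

-109 mV

After the shift: [K⁺]_out = 1.93, [K⁺]_in = 116 mmol/L.
E_new = (61.5/1)·log₁₀(1.93/116) = 61.50 · (-1.7789) = -109.40 mV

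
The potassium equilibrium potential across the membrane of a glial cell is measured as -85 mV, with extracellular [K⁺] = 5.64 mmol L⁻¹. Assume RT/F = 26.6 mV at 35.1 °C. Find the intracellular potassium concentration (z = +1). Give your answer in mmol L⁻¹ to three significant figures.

138 mmol L⁻¹

Nernst: E = (26.6/1) · ln([out]/[in]), so ln([out]/[in]) = -85.0 × 1 / 26.6 = -3.1955.
[out]/[in] = e^(-3.1955) = 0.04095.
[in] = 5.64 / 0.04095 = 137.7 mmol L⁻¹.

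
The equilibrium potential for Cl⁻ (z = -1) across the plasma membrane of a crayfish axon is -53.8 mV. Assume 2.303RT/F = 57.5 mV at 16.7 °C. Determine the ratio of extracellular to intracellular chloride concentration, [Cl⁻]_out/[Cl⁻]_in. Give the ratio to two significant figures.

log₁₀([out]/[in]) = E·z/(57.5) = -53.8 × -1 / 57.5 = 0.9357
[out]/[in] = 10^(0.9357) = 8.623

8.6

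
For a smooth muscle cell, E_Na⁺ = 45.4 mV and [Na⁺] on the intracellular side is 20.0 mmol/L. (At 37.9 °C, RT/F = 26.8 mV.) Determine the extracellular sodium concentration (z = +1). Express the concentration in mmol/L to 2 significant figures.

Nernst: E = (26.8/1) · ln([out]/[in]), so ln([out]/[in]) = 45.4 × 1 / 26.8 = 1.6940.
[out]/[in] = e^(1.6940) = 5.441.
[out] = 5.441 × 20.0 = 108.8 mmol/L.

110 mmol/L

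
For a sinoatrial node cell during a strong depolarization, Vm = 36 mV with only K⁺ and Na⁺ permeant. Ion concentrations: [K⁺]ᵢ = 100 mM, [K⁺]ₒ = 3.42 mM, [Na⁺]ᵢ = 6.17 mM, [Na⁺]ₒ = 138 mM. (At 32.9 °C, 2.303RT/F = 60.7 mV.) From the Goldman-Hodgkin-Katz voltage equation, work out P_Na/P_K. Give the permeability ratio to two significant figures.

3.4

Let α = P_Na/P_K. GHK: Vm = 60.7·log₁₀[(Kₒ + α·Naₒ)/(Kᵢ + α·Naᵢ)].
10^(Vm/60.7) = 10^(36.0/60.7) = 3.9181
So 3.9181·(Kᵢ + α·Naᵢ) = Kₒ + α·Naₒ → α = (3.9181·100.0 − 3.42) / (138.0 − 3.9181·6.17)
α = (391.8 − 3.42) / (138.0 − 24.17) = 388.4/113.8 = 3.412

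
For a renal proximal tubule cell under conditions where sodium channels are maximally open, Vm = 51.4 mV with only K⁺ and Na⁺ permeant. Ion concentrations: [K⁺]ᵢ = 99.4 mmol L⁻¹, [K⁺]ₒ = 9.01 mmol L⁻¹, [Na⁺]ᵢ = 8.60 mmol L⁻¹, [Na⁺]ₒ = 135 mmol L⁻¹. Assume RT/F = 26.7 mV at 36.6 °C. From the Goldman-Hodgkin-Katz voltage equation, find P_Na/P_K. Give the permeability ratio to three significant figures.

Let α = P_Na/P_K. GHK: Vm = 26.7·ln[(Kₒ + α·Naₒ)/(Kᵢ + α·Naᵢ)].
e^(Vm/26.7) = e^(51.4/26.7) = 6.8558
So 6.8558·(Kᵢ + α·Naᵢ) = Kₒ + α·Naₒ → α = (6.8558·99.4 − 9.01) / (135.0 − 6.8558·8.6)
α = (681.5 − 9.01) / (135.0 − 58.96) = 672.5/76.04 = 8.843

8.84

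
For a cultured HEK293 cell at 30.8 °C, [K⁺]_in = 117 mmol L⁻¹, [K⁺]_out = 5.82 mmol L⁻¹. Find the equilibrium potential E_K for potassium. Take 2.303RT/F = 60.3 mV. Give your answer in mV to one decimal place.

E = (60.3/z) · log₁₀([K⁺]_out/[K⁺]_in) with z = +1.
= (60.3/1) · log₁₀(5.82/117) = 60.30 · log₁₀(0.04974)
= 60.30 · (-1.3033) = -78.59 mV

-78.6 mV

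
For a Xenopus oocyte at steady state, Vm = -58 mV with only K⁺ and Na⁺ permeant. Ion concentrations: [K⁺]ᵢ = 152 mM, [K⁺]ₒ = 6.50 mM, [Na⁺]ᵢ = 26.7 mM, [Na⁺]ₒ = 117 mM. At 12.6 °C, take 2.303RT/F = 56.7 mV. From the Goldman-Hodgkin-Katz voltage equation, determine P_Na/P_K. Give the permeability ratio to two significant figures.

0.069

Let α = P_Na/P_K. GHK: Vm = 56.7·log₁₀[(Kₒ + α·Naₒ)/(Kᵢ + α·Naᵢ)].
10^(Vm/56.7) = 10^(-58.0/56.7) = 0.094858
So 0.094858·(Kᵢ + α·Naᵢ) = Kₒ + α·Naₒ → α = (0.094858·152.0 − 6.5) / (117.0 − 0.094858·26.7)
α = (14.42 − 6.5) / (117.0 − 2.533) = 7.918/114.5 = 0.06918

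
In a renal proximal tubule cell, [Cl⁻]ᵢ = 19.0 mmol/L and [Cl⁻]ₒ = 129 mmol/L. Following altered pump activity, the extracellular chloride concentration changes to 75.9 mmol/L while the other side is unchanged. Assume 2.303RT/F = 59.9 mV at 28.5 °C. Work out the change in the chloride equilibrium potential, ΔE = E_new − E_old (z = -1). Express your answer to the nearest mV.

14 mV

E_old = (59.9/-1)·log₁₀(129/19.0) = -49.83 mV
E_new = (59.9/-1)·log₁₀(75.9/19.0) = -36.03 mV
ΔE = -36.03 − (-49.83) = 13.80 mV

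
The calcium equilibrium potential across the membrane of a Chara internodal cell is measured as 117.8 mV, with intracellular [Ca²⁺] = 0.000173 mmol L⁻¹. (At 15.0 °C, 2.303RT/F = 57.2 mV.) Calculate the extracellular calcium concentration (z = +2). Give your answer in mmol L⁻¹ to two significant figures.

Nernst: E = (57.2/2) · log₁₀([out]/[in]), so log₁₀([out]/[in]) = 117.8 × 2 / 57.2 = 4.1189.
[out]/[in] = 10^(4.1189) = 1.315e+04.
[out] = 1.315e+04 × 0.000173 = 2.275 mmol L⁻¹.

2.3 mmol L⁻¹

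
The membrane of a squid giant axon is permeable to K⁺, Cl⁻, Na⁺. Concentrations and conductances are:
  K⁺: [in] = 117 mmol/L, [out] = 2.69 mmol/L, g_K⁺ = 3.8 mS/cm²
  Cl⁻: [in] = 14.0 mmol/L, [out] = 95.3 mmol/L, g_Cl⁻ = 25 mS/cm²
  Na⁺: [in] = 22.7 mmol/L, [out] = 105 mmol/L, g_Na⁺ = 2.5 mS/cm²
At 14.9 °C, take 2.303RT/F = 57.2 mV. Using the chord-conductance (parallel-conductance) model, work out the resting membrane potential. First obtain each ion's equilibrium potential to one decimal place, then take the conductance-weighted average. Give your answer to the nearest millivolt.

E_K⁺ = (57.2/1)·log₁₀(2.69/117) = -93.7 mV
E_Cl⁻ = (57.2/-1)·log₁₀(95.3/14.0) = -47.6 mV
E_Na⁺ = (57.2/1)·log₁₀(105/22.7) = 38.0 mV
Vm = (Σ gᵢEᵢ)/(Σ gᵢ) = (3.8·-93.7 + 25·-47.6 + 2.5·38.0) / (3.8 + 25 + 2.5)
= -1451.06 / 31.3 = -46.36 mV

-46 mV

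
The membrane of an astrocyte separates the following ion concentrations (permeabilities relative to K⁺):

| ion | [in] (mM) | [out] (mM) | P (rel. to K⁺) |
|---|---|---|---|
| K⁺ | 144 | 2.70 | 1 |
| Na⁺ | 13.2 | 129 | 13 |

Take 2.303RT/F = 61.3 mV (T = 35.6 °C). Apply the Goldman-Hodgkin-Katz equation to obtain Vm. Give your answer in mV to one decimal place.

44.5 mV

Vm = 61.3 · log₁₀[(Σ P·[cation]ₒ + Σ P·[anion]ᵢ) / (Σ P·[cation]ᵢ + Σ P·[anion]ₒ)]
Numerator = 1×2.70 + 13×129 = 1680
Denominator = 1×144 + 13×13.2 = 315.6
Vm = 61.3 · log₁₀(5.3222) = 61.3 × (0.7261) = 44.51 mV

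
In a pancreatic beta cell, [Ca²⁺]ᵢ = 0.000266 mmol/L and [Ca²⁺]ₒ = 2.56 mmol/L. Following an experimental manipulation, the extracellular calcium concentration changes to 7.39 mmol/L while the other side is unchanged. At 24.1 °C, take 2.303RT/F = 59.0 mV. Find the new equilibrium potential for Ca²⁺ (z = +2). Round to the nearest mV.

After the shift: [Ca²⁺]_out = 7.39, [Ca²⁺]_in = 0.000266 mmol/L.
E_new = (59.0/2)·log₁₀(7.39/0.000266) = 29.50 · (4.4438) = 131.09 mV

131 mV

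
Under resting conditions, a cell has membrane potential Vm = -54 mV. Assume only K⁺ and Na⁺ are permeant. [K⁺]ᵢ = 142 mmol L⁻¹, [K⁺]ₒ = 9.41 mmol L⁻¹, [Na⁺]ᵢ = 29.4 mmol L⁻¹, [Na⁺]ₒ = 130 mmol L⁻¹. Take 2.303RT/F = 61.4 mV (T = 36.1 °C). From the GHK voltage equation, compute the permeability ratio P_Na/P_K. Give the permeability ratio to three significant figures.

0.0740

Let α = P_Na/P_K. GHK: Vm = 61.4·log₁₀[(Kₒ + α·Naₒ)/(Kᵢ + α·Naᵢ)].
10^(Vm/61.4) = 10^(-54.0/61.4) = 0.13198
So 0.13198·(Kᵢ + α·Naᵢ) = Kₒ + α·Naₒ → α = (0.13198·142.0 − 9.41) / (130.0 − 0.13198·29.4)
α = (18.74 − 9.41) / (130.0 − 3.88) = 9.332/126.1 = 0.07399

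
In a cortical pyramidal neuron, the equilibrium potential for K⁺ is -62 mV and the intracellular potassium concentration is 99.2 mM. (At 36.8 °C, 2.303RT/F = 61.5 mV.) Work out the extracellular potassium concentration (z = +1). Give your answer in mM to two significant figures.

9.7 mM

Nernst: E = (61.5/1) · log₁₀([out]/[in]), so log₁₀([out]/[in]) = -62.0 × 1 / 61.5 = -1.0081.
[out]/[in] = 10^(-1.0081) = 0.09815.
[out] = 0.09815 × 99.2 = 9.736 mM.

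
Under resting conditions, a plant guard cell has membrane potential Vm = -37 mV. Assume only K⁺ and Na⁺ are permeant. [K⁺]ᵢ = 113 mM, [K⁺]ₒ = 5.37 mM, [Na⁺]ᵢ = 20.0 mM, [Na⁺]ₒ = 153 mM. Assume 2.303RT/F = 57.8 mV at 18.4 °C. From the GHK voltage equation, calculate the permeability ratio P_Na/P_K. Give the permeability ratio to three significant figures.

0.138

Let α = P_Na/P_K. GHK: Vm = 57.8·log₁₀[(Kₒ + α·Naₒ)/(Kᵢ + α·Naᵢ)].
10^(Vm/57.8) = 10^(-37.0/57.8) = 0.22901
So 0.22901·(Kᵢ + α·Naᵢ) = Kₒ + α·Naₒ → α = (0.22901·113.0 − 5.37) / (153.0 − 0.22901·20.0)
α = (25.88 − 5.37) / (153.0 − 4.58) = 20.51/148.4 = 0.1382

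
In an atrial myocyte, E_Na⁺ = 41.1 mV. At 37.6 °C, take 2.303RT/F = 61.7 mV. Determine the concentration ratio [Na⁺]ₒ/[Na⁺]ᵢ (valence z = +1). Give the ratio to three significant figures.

log₁₀([out]/[in]) = E·z/(61.7) = 41.1 × 1 / 61.7 = 0.6661
[out]/[in] = 10^(0.6661) = 4.636

4.64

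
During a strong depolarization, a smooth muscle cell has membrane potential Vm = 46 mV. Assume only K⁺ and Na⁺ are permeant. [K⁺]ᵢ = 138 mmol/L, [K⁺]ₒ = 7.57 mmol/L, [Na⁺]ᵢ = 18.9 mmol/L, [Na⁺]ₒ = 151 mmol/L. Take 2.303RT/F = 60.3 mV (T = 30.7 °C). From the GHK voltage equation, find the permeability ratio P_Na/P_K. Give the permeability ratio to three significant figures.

19.1

Let α = P_Na/P_K. GHK: Vm = 60.3·log₁₀[(Kₒ + α·Naₒ)/(Kᵢ + α·Naᵢ)].
10^(Vm/60.3) = 10^(46.0/60.3) = 5.7923
So 5.7923·(Kᵢ + α·Naᵢ) = Kₒ + α·Naₒ → α = (5.7923·138.0 − 7.57) / (151.0 − 5.7923·18.9)
α = (799.3 − 7.57) / (151.0 − 109.5) = 791.8/41.53 = 19.07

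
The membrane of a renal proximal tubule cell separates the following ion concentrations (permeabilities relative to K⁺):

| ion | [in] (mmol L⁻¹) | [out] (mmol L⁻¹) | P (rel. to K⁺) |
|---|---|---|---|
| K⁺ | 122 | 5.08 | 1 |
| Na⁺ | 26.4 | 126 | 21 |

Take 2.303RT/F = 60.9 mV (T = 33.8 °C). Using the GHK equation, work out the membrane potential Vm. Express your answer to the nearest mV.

Vm = 60.9 · log₁₀[(Σ P·[cation]ₒ + Σ P·[anion]ᵢ) / (Σ P·[cation]ᵢ + Σ P·[anion]ₒ)]
Numerator = 1×5.08 + 21×126 = 2651
Denominator = 1×122 + 21×26.4 = 676.4
Vm = 60.9 · log₁₀(3.9194) = 60.9 × (0.5932) = 36.13 mV

36 mV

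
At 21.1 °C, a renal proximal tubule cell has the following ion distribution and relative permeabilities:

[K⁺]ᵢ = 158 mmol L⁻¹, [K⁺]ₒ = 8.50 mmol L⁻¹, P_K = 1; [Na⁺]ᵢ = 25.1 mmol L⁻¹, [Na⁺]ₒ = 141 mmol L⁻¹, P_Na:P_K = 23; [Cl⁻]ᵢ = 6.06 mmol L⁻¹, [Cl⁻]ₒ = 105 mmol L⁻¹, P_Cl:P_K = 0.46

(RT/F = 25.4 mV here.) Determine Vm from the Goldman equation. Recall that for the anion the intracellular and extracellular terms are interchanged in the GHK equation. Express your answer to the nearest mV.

36 mV

Vm = 25.4 · ln[(Σ P·[cation]ₒ + Σ P·[anion]ᵢ) / (Σ P·[cation]ᵢ + Σ P·[anion]ₒ)]
Numerator = 1×8.50 + 23×141 + 0.46×6.06 = 3254
Denominator = 1×158 + 23×25.1 + 0.46×105 = 783.6
Vm = 25.4 · ln(4.153) = 25.4 × (1.4238) = 36.17 mV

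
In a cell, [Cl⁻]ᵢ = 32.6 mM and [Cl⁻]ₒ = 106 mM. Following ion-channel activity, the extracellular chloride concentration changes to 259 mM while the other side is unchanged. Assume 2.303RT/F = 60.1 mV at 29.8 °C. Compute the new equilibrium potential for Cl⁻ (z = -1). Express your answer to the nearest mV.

After the shift: [Cl⁻]_out = 259, [Cl⁻]_in = 32.6 mM.
E_new = (60.1/-1)·log₁₀(259/32.6) = -60.10 · (0.9001) = -54.09 mV

-54 mV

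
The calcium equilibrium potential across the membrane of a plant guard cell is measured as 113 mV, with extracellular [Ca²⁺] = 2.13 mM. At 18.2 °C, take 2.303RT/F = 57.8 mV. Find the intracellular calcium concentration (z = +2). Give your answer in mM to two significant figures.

0.00026 mM

Nernst: E = (57.8/2) · log₁₀([out]/[in]), so log₁₀([out]/[in]) = 113.0 × 2 / 57.8 = 3.9100.
[out]/[in] = 10^(3.9100) = 8129.
[in] = 2.13 / 8129 = 0.000262 mM.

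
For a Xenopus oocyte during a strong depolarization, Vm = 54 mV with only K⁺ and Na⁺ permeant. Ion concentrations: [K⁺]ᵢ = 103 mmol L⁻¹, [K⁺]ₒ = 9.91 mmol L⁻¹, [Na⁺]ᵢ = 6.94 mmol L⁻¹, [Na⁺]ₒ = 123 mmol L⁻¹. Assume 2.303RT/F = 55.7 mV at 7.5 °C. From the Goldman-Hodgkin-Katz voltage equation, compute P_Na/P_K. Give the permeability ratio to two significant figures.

16

Let α = P_Na/P_K. GHK: Vm = 55.7·log₁₀[(Kₒ + α·Naₒ)/(Kᵢ + α·Naᵢ)].
10^(Vm/55.7) = 10^(54.0/55.7) = 9.3214
So 9.3214·(Kᵢ + α·Naᵢ) = Kₒ + α·Naₒ → α = (9.3214·103.0 − 9.91) / (123.0 − 9.3214·6.94)
α = (960.1 − 9.91) / (123.0 − 64.69) = 950.2/58.31 = 16.3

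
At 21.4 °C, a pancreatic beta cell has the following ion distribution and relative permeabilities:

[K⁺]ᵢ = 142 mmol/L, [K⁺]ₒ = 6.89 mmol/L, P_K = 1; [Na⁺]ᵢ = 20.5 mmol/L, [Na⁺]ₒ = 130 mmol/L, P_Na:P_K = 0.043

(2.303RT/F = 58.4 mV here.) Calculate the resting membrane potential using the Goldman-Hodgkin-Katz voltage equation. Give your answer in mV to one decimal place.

Vm = 58.4 · log₁₀[(Σ P·[cation]ₒ + Σ P·[anion]ᵢ) / (Σ P·[cation]ᵢ + Σ P·[anion]ₒ)]
Numerator = 1×6.89 + 0.043×130 = 12.48
Denominator = 1×142 + 0.043×20.5 = 142.9
Vm = 58.4 · log₁₀(0.087345) = 58.4 × (-1.0588) = -61.83 mV

-61.8 mV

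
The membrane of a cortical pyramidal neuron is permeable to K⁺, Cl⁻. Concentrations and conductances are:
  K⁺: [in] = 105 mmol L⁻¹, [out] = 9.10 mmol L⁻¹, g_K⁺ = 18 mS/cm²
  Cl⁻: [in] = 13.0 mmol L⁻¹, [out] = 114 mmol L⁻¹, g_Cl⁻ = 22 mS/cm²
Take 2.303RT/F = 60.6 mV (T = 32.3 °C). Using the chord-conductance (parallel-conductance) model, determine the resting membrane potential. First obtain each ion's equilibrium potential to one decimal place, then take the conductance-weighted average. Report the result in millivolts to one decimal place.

E_K⁺ = (60.6/1)·log₁₀(9.10/105) = -64.4 mV
E_Cl⁻ = (60.6/-1)·log₁₀(114/13.0) = -57.1 mV
Vm = (Σ gᵢEᵢ)/(Σ gᵢ) = (18·-64.4 + 22·-57.1) / (18 + 22)
= -2415.40 / 40 = -60.39 mV

-60.4 mV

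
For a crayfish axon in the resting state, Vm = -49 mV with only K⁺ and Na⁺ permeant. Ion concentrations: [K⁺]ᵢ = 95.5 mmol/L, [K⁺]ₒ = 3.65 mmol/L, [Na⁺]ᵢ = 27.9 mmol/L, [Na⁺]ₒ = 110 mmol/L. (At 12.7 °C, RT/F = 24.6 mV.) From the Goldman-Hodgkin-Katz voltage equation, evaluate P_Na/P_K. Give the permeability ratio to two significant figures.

0.088

Let α = P_Na/P_K. GHK: Vm = 24.6·ln[(Kₒ + α·Naₒ)/(Kᵢ + α·Naᵢ)].
e^(Vm/24.6) = e^(-49.0/24.6) = 0.13644
So 0.13644·(Kᵢ + α·Naᵢ) = Kₒ + α·Naₒ → α = (0.13644·95.5 − 3.65) / (110.0 − 0.13644·27.9)
α = (13.03 − 3.65) / (110.0 − 3.807) = 9.38/106.2 = 0.08833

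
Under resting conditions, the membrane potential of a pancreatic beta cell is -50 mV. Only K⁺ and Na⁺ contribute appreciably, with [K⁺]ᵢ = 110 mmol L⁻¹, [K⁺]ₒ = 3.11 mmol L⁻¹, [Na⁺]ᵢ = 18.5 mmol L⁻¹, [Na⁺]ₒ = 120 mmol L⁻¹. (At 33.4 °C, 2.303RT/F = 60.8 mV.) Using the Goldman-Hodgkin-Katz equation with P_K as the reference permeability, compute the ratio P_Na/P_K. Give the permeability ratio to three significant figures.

Let α = P_Na/P_K. GHK: Vm = 60.8·log₁₀[(Kₒ + α·Naₒ)/(Kᵢ + α·Naᵢ)].
10^(Vm/60.8) = 10^(-50.0/60.8) = 0.15053
So 0.15053·(Kᵢ + α·Naᵢ) = Kₒ + α·Naₒ → α = (0.15053·110.0 − 3.11) / (120.0 − 0.15053·18.5)
α = (16.56 − 3.11) / (120.0 − 2.785) = 13.45/117.2 = 0.1147

0.115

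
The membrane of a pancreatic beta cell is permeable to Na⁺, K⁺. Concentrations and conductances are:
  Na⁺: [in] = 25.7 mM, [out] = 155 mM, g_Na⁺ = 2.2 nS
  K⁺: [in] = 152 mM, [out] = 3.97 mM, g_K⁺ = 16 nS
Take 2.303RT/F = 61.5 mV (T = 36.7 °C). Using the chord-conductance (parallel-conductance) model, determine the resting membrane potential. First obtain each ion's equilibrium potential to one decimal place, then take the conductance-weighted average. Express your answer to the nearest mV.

E_Na⁺ = (61.5/1)·log₁₀(155/25.7) = 48.0 mV
E_K⁺ = (61.5/1)·log₁₀(3.97/152) = -97.4 mV
Vm = (Σ gᵢEᵢ)/(Σ gᵢ) = (2.2·48.0 + 16·-97.4) / (2.2 + 16)
= -1452.80 / 18.2 = -79.82 mV

-80 mV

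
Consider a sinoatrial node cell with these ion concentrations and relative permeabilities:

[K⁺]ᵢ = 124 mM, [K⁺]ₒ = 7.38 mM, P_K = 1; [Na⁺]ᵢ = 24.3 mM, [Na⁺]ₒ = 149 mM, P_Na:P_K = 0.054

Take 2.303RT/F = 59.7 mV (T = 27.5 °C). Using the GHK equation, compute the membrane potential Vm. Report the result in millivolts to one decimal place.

-54.3 mV

Vm = 59.7 · log₁₀[(Σ P·[cation]ₒ + Σ P·[anion]ᵢ) / (Σ P·[cation]ᵢ + Σ P·[anion]ₒ)]
Numerator = 1×7.38 + 0.054×149 = 15.43
Denominator = 1×124 + 0.054×24.3 = 125.3
Vm = 59.7 · log₁₀(0.1231) = 59.7 × (-0.9097) = -54.31 mV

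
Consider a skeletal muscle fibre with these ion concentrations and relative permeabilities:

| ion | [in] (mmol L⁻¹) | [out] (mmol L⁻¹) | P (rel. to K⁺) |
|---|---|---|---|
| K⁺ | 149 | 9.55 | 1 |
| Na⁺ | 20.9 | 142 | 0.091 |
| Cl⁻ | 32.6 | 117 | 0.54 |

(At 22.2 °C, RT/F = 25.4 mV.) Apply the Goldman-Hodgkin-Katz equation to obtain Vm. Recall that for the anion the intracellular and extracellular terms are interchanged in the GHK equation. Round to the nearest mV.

Vm = 25.4 · ln[(Σ P·[cation]ₒ + Σ P·[anion]ᵢ) / (Σ P·[cation]ᵢ + Σ P·[anion]ₒ)]
Numerator = 1×9.55 + 0.091×142 + 0.54×32.6 = 40.08
Denominator = 1×149 + 0.091×20.9 + 0.54×117 = 214.1
Vm = 25.4 · ln(0.1872) = 25.4 × (-1.6756) = -42.56 mV

-43 mV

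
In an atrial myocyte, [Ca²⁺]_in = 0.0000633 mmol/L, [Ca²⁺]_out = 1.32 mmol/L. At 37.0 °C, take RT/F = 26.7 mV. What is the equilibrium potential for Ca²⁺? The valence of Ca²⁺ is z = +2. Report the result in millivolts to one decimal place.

132.8 mV

E = (26.7/z) · ln([Ca²⁺]_out/[Ca²⁺]_in) with z = +2.
= (26.7/2) · ln(1.32/0.0000633) = 13.35 · ln(2.085e+04)
= 13.35 · (9.9453) = 132.77 mV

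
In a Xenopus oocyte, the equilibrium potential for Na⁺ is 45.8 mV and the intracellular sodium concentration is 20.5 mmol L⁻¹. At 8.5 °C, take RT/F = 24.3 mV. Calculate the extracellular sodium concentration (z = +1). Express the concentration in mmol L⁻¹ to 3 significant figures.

Nernst: E = (24.3/1) · ln([out]/[in]), so ln([out]/[in]) = 45.8 × 1 / 24.3 = 1.8848.
[out]/[in] = e^(1.8848) = 6.585.
[out] = 6.585 × 20.5 = 135 mmol L⁻¹.

135 mmol L⁻¹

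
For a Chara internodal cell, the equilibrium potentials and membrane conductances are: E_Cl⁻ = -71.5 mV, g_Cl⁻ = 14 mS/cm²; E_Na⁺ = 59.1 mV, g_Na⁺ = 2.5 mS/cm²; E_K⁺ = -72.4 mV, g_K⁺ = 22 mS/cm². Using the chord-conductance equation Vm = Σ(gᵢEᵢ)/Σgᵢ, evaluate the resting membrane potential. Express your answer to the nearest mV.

Σ gᵢEᵢ = 14·(-71.5) + 2.5·(59.1) + 22·(-72.4) = -2446.05
Σ gᵢ = 14 + 2.5 + 22 = 38.5
Vm = -2446.05 / 38.5 = -63.53 mV

-64 mV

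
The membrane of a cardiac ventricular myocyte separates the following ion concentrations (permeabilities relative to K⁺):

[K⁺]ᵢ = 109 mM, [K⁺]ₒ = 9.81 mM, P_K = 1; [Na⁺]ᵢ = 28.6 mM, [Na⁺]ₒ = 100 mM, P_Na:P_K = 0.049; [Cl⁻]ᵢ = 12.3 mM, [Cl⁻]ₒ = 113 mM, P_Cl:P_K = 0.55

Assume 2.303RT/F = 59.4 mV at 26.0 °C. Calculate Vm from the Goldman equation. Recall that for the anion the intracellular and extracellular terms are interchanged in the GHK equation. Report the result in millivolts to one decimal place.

Vm = 59.4 · log₁₀[(Σ P·[cation]ₒ + Σ P·[anion]ᵢ) / (Σ P·[cation]ᵢ + Σ P·[anion]ₒ)]
Numerator = 1×9.81 + 0.049×100 + 0.55×12.3 = 21.48
Denominator = 1×109 + 0.049×28.6 + 0.55×113 = 172.6
Vm = 59.4 · log₁₀(0.12446) = 59.4 × (-0.9050) = -53.76 mV

-53.8 mV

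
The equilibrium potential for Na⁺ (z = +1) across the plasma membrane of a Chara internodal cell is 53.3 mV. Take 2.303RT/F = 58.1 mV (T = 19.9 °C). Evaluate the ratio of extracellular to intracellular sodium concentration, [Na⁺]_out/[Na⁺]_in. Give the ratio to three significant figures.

8.27

log₁₀([out]/[in]) = E·z/(58.1) = 53.3 × 1 / 58.1 = 0.9174
[out]/[in] = 10^(0.9174) = 8.268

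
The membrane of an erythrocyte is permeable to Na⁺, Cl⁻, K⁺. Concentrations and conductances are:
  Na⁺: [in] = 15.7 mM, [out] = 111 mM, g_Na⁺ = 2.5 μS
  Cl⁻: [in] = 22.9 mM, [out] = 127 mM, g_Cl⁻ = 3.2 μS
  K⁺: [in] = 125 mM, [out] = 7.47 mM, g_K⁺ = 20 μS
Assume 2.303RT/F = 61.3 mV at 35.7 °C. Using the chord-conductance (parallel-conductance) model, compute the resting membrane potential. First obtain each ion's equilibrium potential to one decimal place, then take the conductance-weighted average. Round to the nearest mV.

E_Na⁺ = (61.3/1)·log₁₀(111/15.7) = 52.1 mV
E_Cl⁻ = (61.3/-1)·log₁₀(127/22.9) = -45.6 mV
E_K⁺ = (61.3/1)·log₁₀(7.47/125) = -75.0 mV
Vm = (Σ gᵢEᵢ)/(Σ gᵢ) = (2.5·52.1 + 3.2·-45.6 + 20·-75.0) / (2.5 + 3.2 + 20)
= -1515.67 / 25.7 = -58.98 mV

-59 mV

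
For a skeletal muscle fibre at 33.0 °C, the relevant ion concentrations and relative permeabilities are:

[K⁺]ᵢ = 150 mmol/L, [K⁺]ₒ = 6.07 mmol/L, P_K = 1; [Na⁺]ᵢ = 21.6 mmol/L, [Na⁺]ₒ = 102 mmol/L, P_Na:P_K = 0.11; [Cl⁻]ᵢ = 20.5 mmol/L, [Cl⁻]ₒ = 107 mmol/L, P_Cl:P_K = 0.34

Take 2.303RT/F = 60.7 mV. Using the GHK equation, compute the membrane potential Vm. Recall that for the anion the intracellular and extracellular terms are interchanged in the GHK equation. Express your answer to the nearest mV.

-54 mV

Vm = 60.7 · log₁₀[(Σ P·[cation]ₒ + Σ P·[anion]ᵢ) / (Σ P·[cation]ᵢ + Σ P·[anion]ₒ)]
Numerator = 1×6.07 + 0.11×102 + 0.34×20.5 = 24.26
Denominator = 1×150 + 0.11×21.6 + 0.34×107 = 188.8
Vm = 60.7 · log₁₀(0.12853) = 60.7 × (-0.8910) = -54.08 mV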